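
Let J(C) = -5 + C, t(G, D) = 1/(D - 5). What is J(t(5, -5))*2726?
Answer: -69513/5 ≈ -13903.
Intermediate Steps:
t(G, D) = 1/(-5 + D)
J(t(5, -5))*2726 = (-5 + 1/(-5 - 5))*2726 = (-5 + 1/(-10))*2726 = (-5 - ⅒)*2726 = -51/10*2726 = -69513/5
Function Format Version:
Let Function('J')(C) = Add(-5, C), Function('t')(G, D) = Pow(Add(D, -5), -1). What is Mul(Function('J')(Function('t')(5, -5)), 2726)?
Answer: Rational(-69513, 5) ≈ -13903.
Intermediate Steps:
Function('t')(G, D) = Pow(Add(-5, D), -1)
Mul(Function('J')(Function('t')(5, -5)), 2726) = Mul(Add(-5, Pow(Add(-5, -5), -1)), 2726) = Mul(Add(-5, Pow(-10, -1)), 2726) = Mul(Add(-5, Rational(-1, 10)), 2726) = Mul(Rational(-51, 10), 2726) = Rational(-69513, 5)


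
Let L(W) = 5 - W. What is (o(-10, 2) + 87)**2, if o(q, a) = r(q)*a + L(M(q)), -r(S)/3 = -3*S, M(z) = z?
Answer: 6084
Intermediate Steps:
r(S) = 9*S (r(S) = -(-9)*S = 9*S)
o(q, a) = 5 - q + 9*a*q (o(q, a) = (9*q)*a + (5 - q) = 9*a*q + (5 - q) = 5 - q + 9*a*q)
(o(-10, 2) + 87)**2 = ((5 - 1*(-10) + 9*2*(-10)) + 87)**2 = ((5 + 10 - 180) + 87)**2 = (-165 + 87)**2 = (-78)**2 = 6084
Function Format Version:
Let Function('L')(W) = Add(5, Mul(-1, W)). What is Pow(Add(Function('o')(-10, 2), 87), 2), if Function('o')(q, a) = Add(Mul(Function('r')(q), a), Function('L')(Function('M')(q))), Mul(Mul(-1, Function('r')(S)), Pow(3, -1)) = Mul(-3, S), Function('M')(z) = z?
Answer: 6084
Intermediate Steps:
Function('r')(S) = Mul(9, S) (Function('r')(S) = Mul(-3, Mul(-3, S)) = Mul(9, S))
Function('o')(q, a) = Add(5, Mul(-1, q), Mul(9, a, q)) (Function('o')(q, a) = Add(Mul(Mul(9, q), a), Add(5, Mul(-1, q))) = Add(Mul(9, a, q), Add(5, Mul(-1, q))) = Add(5, Mul(-1, q), Mul(9, a, q)))
Pow(Add(Function('o')(-10, 2), 87), 2) = Pow(Add(Add(5, Mul(-1, -10), Mul(9, 2, -10)), 87), 2) = Pow(Add(Add(5, 10, -180), 87), 2) = Pow(Add(-165, 87), 2) = Pow(-78, 2) = 6084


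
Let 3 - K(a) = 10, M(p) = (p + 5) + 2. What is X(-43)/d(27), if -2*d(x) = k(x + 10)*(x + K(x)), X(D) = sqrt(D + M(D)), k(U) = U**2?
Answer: -I*sqrt(79)/13690 ≈ -0.00064925*I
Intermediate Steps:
M(p) = 7 + p (M(p) = (5 + p) + 2 = 7 + p)
K(a) = -7 (K(a) = 3 - 1*10 = 3 - 10 = -7)
X(D) = sqrt(7 + 2*D) (X(D) = sqrt(D + (7 + D)) = sqrt(7 + 2*D))
d(x) = -(10 + x)**2*(-7 + x)/2 (d(x) = -(x + 10)**2*(x - 7)/2 = -(10 + x)**2*(-7 + x)/2)
X(-43)/d(27) = sqrt(7 + 2*(-43))/(((10 + 27)**2*(7 - 1*27)/2)) = sqrt(7 - 86)/(((1/2)*37**2*(7 - 27))) = sqrt(-79)/(((1/2)*1369*(-20))) = (I*sqrt(79))/(-13690) = (I*sqrt(79))*(-1/13690) = -I*sqrt(79)/13690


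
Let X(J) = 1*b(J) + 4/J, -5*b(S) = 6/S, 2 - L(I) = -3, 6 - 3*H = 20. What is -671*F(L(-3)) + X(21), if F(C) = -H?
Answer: -15656/5 ≈ -3131.2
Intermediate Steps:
H = -14/3 (H = 2 - 1/3*20 = 2 - 20/3 = -14/3 ≈ -4.6667)
L(I) = 5 (L(I) = 2 - 1*(-3) = 2 + 3 = 5)
b(S) = -6/(5*S)
F(C) = 14/3 (F(C) = -1*(-14/3) = 14/3)
X(J) = 14/(5*J) (X(J) = 1*(-6/(5*J)) + 4/J = -6/(5*J) + 4/J = 14/(5*J))
-671*F(L(-3)) + X(21) = -671*14/3 + (14/5)/21 = -9394/3 + (14/5)*(1/21) = -9394/3 + 2/15 = -15656/5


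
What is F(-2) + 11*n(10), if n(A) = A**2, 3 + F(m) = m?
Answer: 1095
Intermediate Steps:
F(m) = -3 + m
F(-2) + 11*n(10) = (-3 - 2) + 11*10**2 = -5 + 11*100 = -5 + 1100 = 1095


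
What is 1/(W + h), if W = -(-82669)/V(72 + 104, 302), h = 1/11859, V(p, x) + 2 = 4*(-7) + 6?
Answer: -31624/108930183 ≈ -0.00029031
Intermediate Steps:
V(p, x) = -24 (V(p, x) = -2 + (4*(-7) + 6) = -2 + (-28 + 6) = -2 - 22 = -24)
h = 1/11859 ≈ 8.4324e-5
W = -82669/24 (W = -(-82669)/(-24) = -(-82669)*(-1)/24 = -1*82669/24 = -82669/24 ≈ -3444.5)
1/(W + h) = 1/(-82669/24 + 1/11859) = 1/(-108930183/31624) = -31624/108930183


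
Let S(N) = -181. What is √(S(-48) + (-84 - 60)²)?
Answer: √20555 ≈ 143.37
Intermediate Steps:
√(S(-48) + (-84 - 60)²) = √(-181 + (-84 - 60)²) = √(-181 + (-144)²) = √(-181 + 20736) = √20555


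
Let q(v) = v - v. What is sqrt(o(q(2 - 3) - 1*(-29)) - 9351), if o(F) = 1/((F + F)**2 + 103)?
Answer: 2*I*sqrt(28099962193)/3467 ≈ 96.701*I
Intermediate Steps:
q(v) = 0
o(F) = 1/(103 + 4*F**2) (o(F) = 1/((2*F)**2 + 103) = 1/(4*F**2 + 103) = 1/(103 + 4*F**2))
sqrt(o(q(2 - 3) - 1*(-29)) - 9351) = sqrt(1/(103 + 4*(0 - 1*(-29))**2) - 9351) = sqrt(1/(103 + 4*(0 + 29)**2) - 9351) = sqrt(1/(103 + 4*29**2) - 9351) = sqrt(1/(103 + 4*841) - 9351) = sqrt(1/(103 + 3364) - 9351) = sqrt(1/3467 - 9351) = sqrt(-32419916/3467) = 2*I*sqrt(28099962193)/3467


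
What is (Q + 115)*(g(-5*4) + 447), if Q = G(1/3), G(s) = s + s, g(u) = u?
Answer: 148169/3 ≈ 49390.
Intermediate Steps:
G(s) = 2*s
Q = 2/3 ≈ 0.66667
(Q + 115)*(g(-5*4) + 447) = (2/3 + 115)*(-5*4 + 447) = 347*(-20 + 447)/3 = (347/3)*427 = 148169/3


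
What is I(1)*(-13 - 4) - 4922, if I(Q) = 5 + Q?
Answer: -5024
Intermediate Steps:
I(1)*(-13 - 4) - 4922 = (5 + 1)*(-13 - 4) - 4922 = 6*(-17) - 4922 = -102 - 4922 = -5024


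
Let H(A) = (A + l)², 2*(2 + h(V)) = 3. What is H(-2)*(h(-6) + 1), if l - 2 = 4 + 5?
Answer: 81/2 ≈ 40.500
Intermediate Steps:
h(V) = -½ (h(V) = -2 + (½)*3 = -2 + 3/2 = -½)
l = 11 (l = 2 + (4 + 5) = 2 + 9 = 11)
H(A) = (11 + A)² (H(A) = (A + 11)² = (11 + A)²)
H(-2)*(h(-6) + 1) = (11 - 2)²*(-½ + 1) = 9²*(½) = 81*(½) = 81/2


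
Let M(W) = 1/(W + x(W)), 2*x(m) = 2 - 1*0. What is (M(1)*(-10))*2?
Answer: -10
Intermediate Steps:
x(m) = 1 (x(m) = (2 - 1*0)/2 = (2 + 0)/2 = (1/2)*2 = 1)
M(W) = 1/(1 + W) (M(W) = 1/(W + 1) = 1/(1 + W))
(M(1)*(-10))*2 = (-10/(1 + 1))*2 = (-10/2)*2 = ((1/2)*(-10))*2 = -5*2 = -10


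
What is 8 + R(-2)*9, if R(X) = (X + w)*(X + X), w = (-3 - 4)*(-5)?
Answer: -1180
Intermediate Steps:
w = 35 (w = -7*(-5) = 35)
R(X) = 2*X*(35 + X) (R(X) = (X + 35)*(X + X) = (35 + X)*(2*X) = 2*X*(35 + X))
8 + R(-2)*9 = 8 + (2*(-2)*(35 - 2))*9 = 8 + (2*(-2)*33)*9 = 8 - 132*9 = 8 - 1188 = -1180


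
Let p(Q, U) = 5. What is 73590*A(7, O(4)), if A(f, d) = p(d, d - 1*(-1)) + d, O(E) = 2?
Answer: 515130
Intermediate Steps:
A(f, d) = 5 + d
73590*A(7, O(4)) = 73590*(5 + 2) = 73590*7 = 515130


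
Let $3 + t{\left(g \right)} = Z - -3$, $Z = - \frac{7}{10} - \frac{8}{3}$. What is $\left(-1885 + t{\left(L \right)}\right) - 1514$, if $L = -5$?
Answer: $- \frac{102071}{30} \approx -3402.4$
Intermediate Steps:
$Z = - \frac{101}{30}$ ($Z = \left(-7\right) \frac{1}{10} - \frac{8}{3} = - \frac{7}{10} - \frac{8}{3} = - \frac{101}{30} \approx -3.3667$)
$t{\left(g \right)} = - \frac{101}{30}$ ($t{\left(g \right)} = -3 - \frac{11}{30} = - \frac{101}{30}$)
$\left(-1885 + t{\left(L \right)}\right) - 1514 = \left(-1885 - \frac{101}{30}\right) - 1514 = - \frac{56651}{30} - 1514 = - \frac{102071}{30}$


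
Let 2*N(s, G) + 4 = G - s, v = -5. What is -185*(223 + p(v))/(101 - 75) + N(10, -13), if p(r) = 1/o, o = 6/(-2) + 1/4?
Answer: -228463/143 ≈ -1597.6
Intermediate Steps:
N(s, G) = -2 + G/2 - s/2 (N(s, G) = -2 + (G - s)/2 = -2 + (G/2 - s/2) = -2 + G/2 - s/2)
o = -11/4 (o = 6*(-1/2) + 1*(1/4) = -3 + 1/4 = -11/4 ≈ -2.7500)
p(r) = -4/11 (p(r) = 1/(-11/4) = -4/11)
-185*(223 + p(v))/(101 - 75) + N(10, -13) = -185*(223 - 4/11)/(101 - 75) + (-2 + (1/2)*(-13) - 1/2*10) = -453065/(11*26) + (-2 - 13/2 - 5) = -453065/(11*26) - 27/2 = -185*2449/286 - 27/2 = -453065/286 - 27/2 = -228463/143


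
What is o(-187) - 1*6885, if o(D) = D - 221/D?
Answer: -77779/11 ≈ -7070.8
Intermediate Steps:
o(-187) - 1*6885 = (-187 - 221/(-187)) - 1*6885 = (-187 - 221*(-1/187)) - 6885 = (-187 + 13/11) - 6885 = -2044/11 - 6885 = -77779/11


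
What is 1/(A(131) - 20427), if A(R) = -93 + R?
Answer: -1/20389 ≈ -4.9046e-5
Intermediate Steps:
1/(A(131) - 20427) = 1/((-93 + 131) - 20427) = 1/(38 - 20427) = 1/(-20389) = -1/20389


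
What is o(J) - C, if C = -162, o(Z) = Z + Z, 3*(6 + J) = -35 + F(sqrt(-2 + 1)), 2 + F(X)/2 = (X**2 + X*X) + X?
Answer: 364/3 + 4*I/3 ≈ 121.33 + 1.3333*I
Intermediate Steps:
F(X) = -4 + 2*X + 4*X**2 (F(X) = -4 + 2*((X**2 + X*X) + X) = -4 + 2*((X**2 + X**2) + X) = -4 + 2*(2*X**2 + X) = -4 + 2*(X + 2*X**2) = -4 + (2*X + 4*X**2) = -4 + 2*X + 4*X**2)
J = -61/3 + 2*I/3 (J = -6 + (-35 + (-4 + 2*sqrt(-2 + 1) + 4*(sqrt(-2 + 1))**2))/3 = -6 + (-35 + (-4 + 2*sqrt(-1) + 4*(sqrt(-1))**2))/3 = -6 + (-35 + (-4 + 2*I + 4*I**2))/3 = -6 + (-35 + (-4 + 2*I + 4*(-1)))/3 = -6 + (-35 + (-4 + 2*I - 4))/3 = -6 + (-35 + (-8 + 2*I))/3 = -6 + (-43 + 2*I)/3 = -6 + (-43/3 + 2*I/3) = -61/3 + 2*I/3 ≈ -20.333 + 0.66667*I)
o(Z) = 2*Z
o(J) - C = 2*(-61/3 + 2*I/3) - 1*(-162) = (-122/3 + 4*I/3) + 162 = 364/3 + 4*I/3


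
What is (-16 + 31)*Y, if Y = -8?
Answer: -120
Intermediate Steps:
(-16 + 31)*Y = (-16 + 31)*(-8) = 15*(-8) = -120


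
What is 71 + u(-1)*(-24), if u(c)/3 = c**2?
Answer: -1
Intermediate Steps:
u(c) = 3*c**2
71 + u(-1)*(-24) = 71 + (3*(-1)**2)*(-24) = 71 + (3*1)*(-24) = 71 + 3*(-24) = 71 - 72 = -1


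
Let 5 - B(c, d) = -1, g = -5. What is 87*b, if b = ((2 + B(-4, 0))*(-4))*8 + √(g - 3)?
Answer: -22272 + 174*I*√2 ≈ -22272.0 + 246.07*I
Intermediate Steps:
B(c, d) = 6 (B(c, d) = 5 - 1*(-1) = 5 + 1 = 6)
b = -256 + 2*I*√2 (b = ((2 + 6)*(-4))*8 + √(-5 - 3) = (8*(-4))*8 + √(-8) = -32*8 + 2*I*√2 = -256 + 2*I*√2 ≈ -256.0 + 2.8284*I)
87*b = 87*(-256 + 2*I*√2) = -22272 + 174*I*√2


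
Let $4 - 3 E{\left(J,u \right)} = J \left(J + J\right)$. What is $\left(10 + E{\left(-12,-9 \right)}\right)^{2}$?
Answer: $\frac{64516}{9} \approx 7168.4$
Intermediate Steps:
$E{\left(J,u \right)} = \frac{4}{3} - \frac{2 J^{2}}{3}$ ($E{\left(J,u \right)} = \frac{4}{3} - \frac{J \left(J + J\right)}{3} = \frac{4}{3} - \frac{J 2 J}{3} = \frac{4}{3} - \frac{2 J^{2}}{3}$)
$\left(10 + E{\left(-12,-9 \right)}\right)^{2} = \left(10 + \left(\frac{4}{3} - \frac{2 \left(-12\right)^{2}}{3}\right)\right)^{2} = \left(10 + \left(\frac{4}{3} - 96\right)\right)^{2} = \left(10 - \frac{284}{3}\right)^{2} = \left(- \frac{254}{3}\right)^{2} = \frac{64516}{9}$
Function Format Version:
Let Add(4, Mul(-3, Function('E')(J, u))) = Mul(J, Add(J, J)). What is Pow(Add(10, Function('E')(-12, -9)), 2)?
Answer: Rational(64516, 9) ≈ 7168.4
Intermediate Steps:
Function('E')(J, u) = Add(Rational(4, 3), Mul(Rational(-2, 3), Pow(J, 2))) (Function('E')(J, u) = Add(Rational(4, 3), Mul(Rational(-1, 3), Mul(J, Add(J, J)))) = Add(Rational(4, 3), Mul(Rational(-1, 3), Mul(J, Mul(2, J)))) = Add(Rational(4, 3), Mul(Rational(-1, 3), Mul(2, Pow(J, 2)))) = Add(Rational(4, 3), Mul(Rational(-2, 3), Pow(J, 2))))
Pow(Add(10, Function('E')(-12, -9)), 2) = Pow(Add(10, Add(Rational(4, 3), Mul(Rational(-2, 3), Pow(-12, 2)))), 2) = Pow(Add(10, Add(Rational(4, 3), Mul(Rational(-2, 3), 144))), 2) = Pow(Add(10, Add(Rational(4, 3), -96)), 2) = Pow(Add(10, Rational(-284, 3)), 2) = Pow(Rational(-254, 3), 2) = Rational(64516, 9)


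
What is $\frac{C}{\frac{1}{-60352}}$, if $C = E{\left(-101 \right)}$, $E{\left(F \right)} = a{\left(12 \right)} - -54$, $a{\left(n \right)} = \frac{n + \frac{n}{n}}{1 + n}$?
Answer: $-3319360$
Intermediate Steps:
$a{\left(n \right)} = 1$ ($a{\left(n \right)} = \frac{n + 1}{1 + n} = \frac{1 + n}{1 + n} = 1$)
$E{\left(F \right)} = 55$ ($E{\left(F \right)} = 1 - -54 = 1 + 54 = 55$)
$C = 55$
$\frac{C}{\frac{1}{-60352}} = \frac{55}{\frac{1}{-60352}} = \frac{55}{- \frac{1}{60352}} = 55 \left(-60352\right) = -3319360$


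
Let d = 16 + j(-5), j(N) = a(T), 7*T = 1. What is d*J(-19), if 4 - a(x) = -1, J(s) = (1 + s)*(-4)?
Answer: 1512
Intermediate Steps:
J(s) = -4 - 4*s
T = 1/7 (T = (1/7)*1 = 1/7 ≈ 0.14286)
a(x) = 5 (a(x) = 4 - 1*(-1) = 4 + 1 = 5)
j(N) = 5
d = 21 (d = 16 + 5 = 21)
d*J(-19) = 21*(-4 - 4*(-19)) = 21*(-4 + 76) = 21*72 = 1512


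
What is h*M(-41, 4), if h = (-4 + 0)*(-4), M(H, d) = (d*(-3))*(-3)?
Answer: 576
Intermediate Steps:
M(H, d) = 9*d (M(H, d) = -3*d*(-3) = 9*d)
h = 16 (h = -4*(-4) = 16)
h*M(-41, 4) = 16*(9*4) = 16*36 = 576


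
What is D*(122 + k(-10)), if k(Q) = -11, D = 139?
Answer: 15429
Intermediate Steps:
D*(122 + k(-10)) = 139*(122 - 11) = 139*111 = 15429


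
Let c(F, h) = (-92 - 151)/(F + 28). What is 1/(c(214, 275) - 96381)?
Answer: -242/23324445 ≈ -1.0375e-5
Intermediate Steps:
c(F, h) = -243/(28 + F)
1/(c(214, 275) - 96381) = 1/(-243/(28 + 214) - 96381) = 1/(-243/242 - 96381) = 1/(-23324445/242) = -242/23324445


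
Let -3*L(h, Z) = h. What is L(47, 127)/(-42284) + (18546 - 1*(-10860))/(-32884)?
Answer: -932166091/1042850292 ≈ -0.89386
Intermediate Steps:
L(h, Z) = -h/3
L(47, 127)/(-42284) + (18546 - 1*(-10860))/(-32884) = -⅓*47/(-42284) + (18546 - 1*(-10860))/(-32884) = -47/3*(-1/42284) + (18546 + 10860)*(-1/32884) = 47/126852 + 29406*(-1/32884) = 47/126852 - 14703/16442 = -932166091/1042850292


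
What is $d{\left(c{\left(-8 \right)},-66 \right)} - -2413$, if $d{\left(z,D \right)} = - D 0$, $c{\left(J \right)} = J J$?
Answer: $2413$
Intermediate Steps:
$c{\left(J \right)} = J^{2}$
$d{\left(z,D \right)} = 0$
$d{\left(c{\left(-8 \right)},-66 \right)} - -2413 = 0 - -2413 = 0 + 2413 = 2413$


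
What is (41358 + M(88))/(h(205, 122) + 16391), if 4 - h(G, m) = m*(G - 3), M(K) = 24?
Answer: -41382/8249 ≈ -5.0166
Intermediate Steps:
h(G, m) = 4 - m*(-3 + G) (h(G, m) = 4 - m*(G - 3) = 4 - m*(-3 + G))
(41358 + M(88))/(h(205, 122) + 16391) = (41358 + 24)/((4 + 3*122 - 1*205*122) + 16391) = 41382/((4 + 366 - 25010) + 16391) = 41382/(-24640 + 16391) = 41382/(-8249) = 41382*(-1/8249) = -41382/8249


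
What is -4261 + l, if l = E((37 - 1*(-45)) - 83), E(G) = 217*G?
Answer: -4478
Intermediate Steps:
l = -217 (l = 217*((37 - 1*(-45)) - 83) = 217*((37 + 45) - 83) = 217*(82 - 83) = 217*(-1) = -217)
-4261 + l = -4261 - 217 = -4478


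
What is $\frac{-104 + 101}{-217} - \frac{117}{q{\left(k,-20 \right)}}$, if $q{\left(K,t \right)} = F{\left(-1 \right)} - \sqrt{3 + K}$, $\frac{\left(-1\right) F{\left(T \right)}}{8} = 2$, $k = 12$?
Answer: $\frac{406947}{52297} - \frac{117 \sqrt{15}}{241} \approx 5.9012$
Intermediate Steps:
$F{\left(T \right)} = -16$ ($F{\left(T \right)} = \left(-8\right) 2 = -16$)
$q{\left(K,t \right)} = -16 - \sqrt{3 + K}$
$\frac{-104 + 101}{-217} - \frac{117}{q{\left(k,-20 \right)}} = \frac{-104 + 101}{-217} - \frac{117}{-16 - \sqrt{3 + 12}} = \left(-3\right) \left(- \frac{1}{217}\right) - \frac{117}{-16 - \sqrt{15}} = \frac{3}{217} - \frac{117}{-16 - \sqrt{15}}$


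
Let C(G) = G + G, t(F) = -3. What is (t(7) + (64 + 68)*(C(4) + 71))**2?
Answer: 108680625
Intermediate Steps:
C(G) = 2*G
(t(7) + (64 + 68)*(C(4) + 71))**2 = (-3 + (64 + 68)*(2*4 + 71))**2 = (-3 + 132*(8 + 71))**2 = (-3 + 132*79)**2 = (-3 + 10428)**2 = 10425**2 = 108680625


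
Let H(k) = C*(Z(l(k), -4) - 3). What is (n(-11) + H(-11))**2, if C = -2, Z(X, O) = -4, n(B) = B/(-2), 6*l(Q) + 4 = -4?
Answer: 1521/4 ≈ 380.25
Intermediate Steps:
l(Q) = -4/3 (l(Q) = -2/3 + (1/6)*(-4) = -2/3 - 2/3 = -4/3)
n(B) = -B/2 (n(B) = B*(-1/2) = -B/2)
H(k) = 14 (H(k) = -2*(-4 - 3) = -2*(-7) = 14)
(n(-11) + H(-11))**2 = (-1/2*(-11) + 14)**2 = (11/2 + 14)**2 = (39/2)**2 = 1521/4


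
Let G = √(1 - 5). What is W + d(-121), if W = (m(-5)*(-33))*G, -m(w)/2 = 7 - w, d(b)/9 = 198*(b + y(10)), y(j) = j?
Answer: -197802 + 1584*I ≈ -1.978e+5 + 1584.0*I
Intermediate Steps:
G = 2*I (G = √(-4) = 2*I ≈ 2.0*I)
d(b) = 17820 + 1782*b (d(b) = 9*(198*(b + 10)) = 9*(198*(10 + b)) = 9*(1980 + 198*b) = 17820 + 1782*b)
m(w) = -14 + 2*w (m(w) = -2*(7 - w) = -14 + 2*w)
W = 1584*I (W = ((-14 + 2*(-5))*(-33))*(2*I) = ((-14 - 10)*(-33))*(2*I) = (-24*(-33))*(2*I) = 792*(2*I) = 1584*I ≈ 1584.0*I)
W + d(-121) = 1584*I + (17820 + 1782*(-121)) = 1584*I + (17820 - 215622) = 1584*I - 197802 = -197802 + 1584*I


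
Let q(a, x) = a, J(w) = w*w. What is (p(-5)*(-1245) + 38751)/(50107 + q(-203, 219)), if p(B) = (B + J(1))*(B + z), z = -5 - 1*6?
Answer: -40929/49904 ≈ -0.82015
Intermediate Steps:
J(w) = w**2
z = -11 (z = -5 - 6 = -11)
p(B) = (1 + B)*(-11 + B) (p(B) = (B + 1**2)*(B - 11) = (B + 1)*(-11 + B) = (1 + B)*(-11 + B))
(p(-5)*(-1245) + 38751)/(50107 + q(-203, 219)) = ((-11 + (-5)**2 - 10*(-5))*(-1245) + 38751)/(50107 - 203) = ((-11 + 25 + 50)*(-1245) + 38751)/49904 = (64*(-1245) + 38751)*(1/49904) = (-79680 + 38751)*(1/49904) = -40929*1/49904 = -40929/49904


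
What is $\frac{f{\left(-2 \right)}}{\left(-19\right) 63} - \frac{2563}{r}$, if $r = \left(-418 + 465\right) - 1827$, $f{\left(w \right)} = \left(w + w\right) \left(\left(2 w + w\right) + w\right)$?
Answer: $\frac{3010951}{2130660} \approx 1.4132$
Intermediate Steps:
$f{\left(w \right)} = 8 w^{2}$ ($f{\left(w \right)} = 2 w \left(3 w + w\right) = 2 w 4 w = 8 w^{2}$)
$r = -1780$ ($r = 47 - 1827 = -1780$)
$\frac{f{\left(-2 \right)}}{\left(-19\right) 63} - \frac{2563}{r} = \frac{8 \left(-2\right)^{2}}{\left(-19\right) 63} - \frac{2563}{-1780} = \frac{8 \cdot 4}{-1197} - - \frac{2563}{1780} = 32 \left(- \frac{1}{1197}\right) + \frac{2563}{1780} = - \frac{32}{1197} + \frac{2563}{1780} = \frac{3010951}{2130660}$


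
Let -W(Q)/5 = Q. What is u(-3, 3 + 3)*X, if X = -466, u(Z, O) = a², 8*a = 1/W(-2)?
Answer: -233/3200 ≈ -0.072813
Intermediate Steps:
W(Q) = -5*Q
a = 1/80 (a = 1/(8*((-5*(-2)))) = (⅛)/10 = (⅛)*(⅒) = 1/80 ≈ 0.012500)
u(Z, O) = 1/6400 (u(Z, O) = (1/80)² = 1/6400)
u(-3, 3 + 3)*X = (1/6400)*(-466) = -233/3200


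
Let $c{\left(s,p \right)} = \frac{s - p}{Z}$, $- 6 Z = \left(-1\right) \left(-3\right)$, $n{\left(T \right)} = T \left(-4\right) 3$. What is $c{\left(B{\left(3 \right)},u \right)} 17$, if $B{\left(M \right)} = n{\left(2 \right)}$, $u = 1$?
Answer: $850$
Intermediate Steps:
$n{\left(T \right)} = - 12 T$ ($n{\left(T \right)} = - 4 T 3 = - 12 T$)
$B{\left(M \right)} = -24$ ($B{\left(M \right)} = \left(-12\right) 2 = -24$)
$Z = - \frac{1}{2}$ ($Z = - \frac{\left(-1\right) \left(-3\right)}{6} = \left(- \frac{1}{6}\right) 3 = - \frac{1}{2} \approx -0.5$)
$c{\left(s,p \right)} = - 2 s + 2 p$ ($c{\left(s,p \right)} = \frac{s - p}{- \frac{1}{2}} = \left(s - p\right) \left(-2\right) = - 2 s + 2 p$)
$c{\left(B{\left(3 \right)},u \right)} 17 = \left(\left(-2\right) \left(-24\right) + 2 \cdot 1\right) 17 = \left(48 + 2\right) 17 = 50 \cdot 17 = 850$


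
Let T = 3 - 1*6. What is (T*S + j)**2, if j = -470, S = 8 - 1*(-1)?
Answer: 247009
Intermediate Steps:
T = -3 (T = 3 - 6 = -3)
S = 9 (S = 8 + 1 = 9)
(T*S + j)**2 = (-3*9 - 470)**2 = (-27 - 470)**2 = (-497)**2 = 247009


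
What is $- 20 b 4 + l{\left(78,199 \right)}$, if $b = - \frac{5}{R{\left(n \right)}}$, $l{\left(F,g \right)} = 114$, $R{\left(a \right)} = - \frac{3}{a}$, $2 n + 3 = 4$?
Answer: $\frac{142}{3} \approx 47.333$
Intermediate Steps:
$n = \frac{1}{2}$ ($n = - \frac{3}{2} + \frac{1}{2} \cdot 4 = - \frac{3}{2} + 2 = \frac{1}{2} \approx 0.5$)
$b = \frac{5}{6}$ ($b = - \frac{5}{\left(-3\right) \frac{1}{\frac{1}{2}}} = - \frac{5}{\left(-3\right) 2} = - \frac{5}{-6} = \left(-5\right) \left(- \frac{1}{6}\right) = \frac{5}{6} \approx 0.83333$)
$- 20 b 4 + l{\left(78,199 \right)} = \left(-20\right) \frac{5}{6} \cdot 4 + 114 = \left(- \frac{50}{3}\right) 4 + 114 = - \frac{200}{3} + 114 = \frac{142}{3}$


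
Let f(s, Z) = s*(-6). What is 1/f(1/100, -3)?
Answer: -50/3 ≈ -16.667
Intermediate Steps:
f(s, Z) = -6*s
1/f(1/100, -3) = 1/(-6/100) = 1/(-6*1/100) = 1/(-3/50) = -50/3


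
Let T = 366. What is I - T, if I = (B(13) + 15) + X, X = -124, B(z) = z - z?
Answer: -475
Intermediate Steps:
B(z) = 0
I = -109 (I = (0 + 15) - 124 = 15 - 124 = -109)
I - T = -109 - 1*366 = -109 - 366 = -475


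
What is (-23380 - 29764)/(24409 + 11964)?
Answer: -53144/36373 ≈ -1.4611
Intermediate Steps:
(-23380 - 29764)/(24409 + 11964) = -53144/36373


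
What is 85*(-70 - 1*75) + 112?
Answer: -12213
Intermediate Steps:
85*(-70 - 1*75) + 112 = 85*(-70 - 75) + 112 = 85*(-145) + 112 = -12325 + 112 = -12213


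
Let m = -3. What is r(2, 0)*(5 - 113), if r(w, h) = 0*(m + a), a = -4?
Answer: 0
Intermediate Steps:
r(w, h) = 0 (r(w, h) = 0*(-3 - 4) = 0*(-7) = 0)
r(2, 0)*(5 - 113) = 0*(5 - 113) = 0*(-108) = 0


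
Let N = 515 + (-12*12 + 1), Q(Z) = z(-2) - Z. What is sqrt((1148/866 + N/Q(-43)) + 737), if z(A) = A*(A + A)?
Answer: sqrt(40400900027)/7361 ≈ 27.306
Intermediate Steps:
z(A) = 2*A**2 (z(A) = A*(2*A) = 2*A**2)
Q(Z) = 8 - Z (Q(Z) = 2*(-2)**2 - Z = 2*4 - Z = 8 - Z)
N = 372 (N = 515 + (-144 + 1) = 515 - 143 = 372)
sqrt((1148/866 + N/Q(-43)) + 737) = sqrt((1148/866 + 372/(8 - 1*(-43))) + 737) = sqrt((1148*(1/866) + 372/(8 + 43)) + 737) = sqrt((574/433 + 372/51) + 737) = sqrt((574/433 + 372*(1/51)) + 737) = sqrt((574/433 + 124/17) + 737) = sqrt(63450/7361 + 737) = sqrt(5488507/7361) = sqrt(40400900027)/7361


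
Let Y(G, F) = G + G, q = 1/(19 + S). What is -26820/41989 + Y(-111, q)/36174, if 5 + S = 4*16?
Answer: -163251373/253151681 ≈ -0.64488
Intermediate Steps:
S = 59 (S = -5 + 4*16 = -5 + 64 = 59)
q = 1/78 (q = 1/(19 + 59) = 1/78 ≈ 0.012821)
Y(G, F) = 2*G
-26820/41989 + Y(-111, q)/36174 = -26820/41989 + (2*(-111))/36174 = -26820*1/41989 - 222*1/36174 = -26820/41989 - 37/6029 = -163251373/253151681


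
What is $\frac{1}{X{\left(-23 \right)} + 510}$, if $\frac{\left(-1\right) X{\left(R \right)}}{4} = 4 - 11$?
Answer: $\frac{1}{538} \approx 0.0018587$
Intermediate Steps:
$X{\left(R \right)} = 28$ ($X{\left(R \right)} = - 4 \left(4 - 11\right) = \left(-4\right) \left(-7\right) = 28$)
$\frac{1}{X{\left(-23 \right)} + 510} = \frac{1}{28 + 510} = \frac{1}{538}$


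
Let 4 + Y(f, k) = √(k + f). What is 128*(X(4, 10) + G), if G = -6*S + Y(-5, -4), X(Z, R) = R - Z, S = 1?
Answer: -512 + 384*I ≈ -512.0 + 384.0*I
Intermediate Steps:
Y(f, k) = -4 + √(f + k) (Y(f, k) = -4 + √(k + f) = -4 + √(f + k))
G = -10 + 3*I (G = -6*1 + (-4 + √(-5 - 4)) = -6 + (-4 + √(-9)) = -6 + (-4 + 3*I) = -10 + 3*I ≈ -10.0 + 3.0*I)
128*(X(4, 10) + G) = 128*((10 - 1*4) + (-10 + 3*I)) = 128*((10 - 4) + (-10 + 3*I)) = 128*(6 + (-10 + 3*I)) = 128*(-4 + 3*I) = -512 + 384*I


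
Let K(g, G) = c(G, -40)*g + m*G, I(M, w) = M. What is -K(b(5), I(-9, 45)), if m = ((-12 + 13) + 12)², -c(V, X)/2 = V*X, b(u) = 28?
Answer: 21681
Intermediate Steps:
c(V, X) = -2*V*X
m = 169 (m = (1 + 12)² = 13² = 169)
K(g, G) = 169*G + 80*G*g (K(g, G) = (-2*G*(-40))*g + 169*G = (80*G)*g + 169*G = 80*G*g + 169*G = 169*G + 80*G*g)
-K(b(5), I(-9, 45)) = -(-9)*(169 + 80*28) = -(-9)*(169 + 2240) = -(-9)*2409 = -1*(-21681) = 21681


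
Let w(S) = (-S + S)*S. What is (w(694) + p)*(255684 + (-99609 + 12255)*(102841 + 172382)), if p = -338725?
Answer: 8143482240541050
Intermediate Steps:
w(S) = 0 (w(S) = 0*S = 0)
(w(694) + p)*(255684 + (-99609 + 12255)*(102841 + 172382)) = (0 - 338725)*(255684 + (-99609 + 12255)*(102841 + 172382)) = -338725*(255684 - 87354*275223) = -338725*(255684 - 24041829942) = -338725*(-24041574258) = 8143482240541050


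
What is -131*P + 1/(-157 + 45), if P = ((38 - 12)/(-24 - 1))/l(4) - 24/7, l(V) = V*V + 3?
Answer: 24275397/53200 ≈ 456.30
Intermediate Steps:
l(V) = 3 + V² (l(V) = V² + 3 = 3 + V²)
P = -11582/3325 (P = ((38 - 12)/(-24 - 1))/(3 + 4²) - 24/7 = (26/(-25))/(3 + 16) - 24*⅐ = (26*(-1/25))/19 - 24/7 = -26/25*1/19 - 24/7 = -26/475 - 24/7 = -11582/3325 ≈ -3.4833)
-131*P + 1/(-157 + 45) = -131*(-11582/3325) + 1/(-157 + 45) = 1517242/3325 + 1/(-112) = 1517242/3325 - 1/112 = 24275397/53200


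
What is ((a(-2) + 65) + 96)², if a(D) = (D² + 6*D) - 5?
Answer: 21904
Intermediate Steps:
a(D) = -5 + D² + 6*D
((a(-2) + 65) + 96)² = (((-5 + (-2)² + 6*(-2)) + 65) + 96)² = (((-5 + 4 - 12) + 65) + 96)² = ((-13 + 65) + 96)² = (52 + 96)² = 148² = 21904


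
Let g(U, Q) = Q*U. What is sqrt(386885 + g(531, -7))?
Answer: 8*sqrt(5987) ≈ 619.01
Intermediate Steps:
sqrt(386885 + g(531, -7)) = sqrt(386885 - 7*531) = sqrt(386885 - 3717) = sqrt(383168) = 8*sqrt(5987)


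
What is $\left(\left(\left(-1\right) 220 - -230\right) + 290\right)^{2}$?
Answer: $90000$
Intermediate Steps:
$\left(\left(\left(-1\right) 220 - -230\right) + 290\right)^{2} = \left(\left(-220 + 230\right) + 290\right)^{2} = \left(10 + 290\right)^{2} = 300^{2} = 90000$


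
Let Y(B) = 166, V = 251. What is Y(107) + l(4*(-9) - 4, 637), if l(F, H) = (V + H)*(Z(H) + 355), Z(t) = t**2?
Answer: 360638278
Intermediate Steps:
l(F, H) = (251 + H)*(355 + H**2) (l(F, H) = (251 + H)*(H**2 + 355) = (251 + H)*(355 + H**2))
Y(107) + l(4*(-9) - 4, 637) = 166 + (89105 + 637**3 + 251*637**2 + 355*637) = 166 + (89105 + 258474853 + 251*405769 + 226135) = 166 + (89105 + 258474853 + 101848019 + 226135) = 166 + 360638112 = 360638278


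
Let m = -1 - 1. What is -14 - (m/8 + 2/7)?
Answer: -393/28 ≈ -14.036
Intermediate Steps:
m = -2
-14 - (m/8 + 2/7) = -14 - (-2/8 + 2/7) = -14 - (-2*1/8 + 2*(1/7)) = -14 - (-1/4 + 2/7) = -14 - 1*1/28 = -14 - 1/28 = -393/28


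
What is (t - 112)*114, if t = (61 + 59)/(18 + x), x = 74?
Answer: -290244/23 ≈ -12619.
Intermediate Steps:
t = 30/23 (t = (61 + 59)/(18 + 74) = 120/92 = 120*(1/92) = 30/23 ≈ 1.3043)
(t - 112)*114 = (30/23 - 112)*114 = -2546/23*114 = -290244/23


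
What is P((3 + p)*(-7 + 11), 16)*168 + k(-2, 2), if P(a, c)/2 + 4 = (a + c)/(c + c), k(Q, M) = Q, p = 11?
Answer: -590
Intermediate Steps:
P(a, c) = -8 + (a + c)/c (P(a, c) = -8 + 2*((a + c)/(c + c)) = -8 + 2*((a + c)/((2*c))) = -8 + 2*((a + c)*(1/(2*c))) = -8 + 2*((a + c)/(2*c)) = -8 + (a + c)/c)
P((3 + p)*(-7 + 11), 16)*168 + k(-2, 2) = (-7 + ((3 + 11)*(-7 + 11))/16)*168 - 2 = (-7 + (14*4)*(1/16))*168 - 2 = (-7 + 56*(1/16))*168 - 2 = (-7 + 7/2)*168 - 2 = -7/2*168 - 2 = -588 - 2 = -590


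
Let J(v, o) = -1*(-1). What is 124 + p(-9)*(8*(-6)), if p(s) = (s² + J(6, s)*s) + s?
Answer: -2900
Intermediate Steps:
J(v, o) = 1
p(s) = s² + 2*s (p(s) = (s² + 1*s) + s = (s² + s) + s = (s + s²) + s = s² + 2*s)
124 + p(-9)*(8*(-6)) = 124 + (-9*(2 - 9))*(8*(-6)) = 124 - 9*(-7)*(-48) = 124 + 63*(-48) = 124 - 3024 = -2900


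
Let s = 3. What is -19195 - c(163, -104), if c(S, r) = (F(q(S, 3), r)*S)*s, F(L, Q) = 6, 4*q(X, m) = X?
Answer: -22129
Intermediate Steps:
q(X, m) = X/4
c(S, r) = 18*S (c(S, r) = (6*S)*3 = 18*S)
-19195 - c(163, -104) = -19195 - 18*163 = -19195 - 1*2934 = -19195 - 2934 = -22129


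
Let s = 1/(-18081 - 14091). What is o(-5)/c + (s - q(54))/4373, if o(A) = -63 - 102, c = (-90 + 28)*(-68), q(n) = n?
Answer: -7634489041/148285316424 ≈ -0.051485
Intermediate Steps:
s = -1/32172 (s = 1/(-32172) = -1/32172 ≈ -3.1083e-5)
c = 4216 (c = -62*(-68) = 4216)
o(A) = -165
o(-5)/c + (s - q(54))/4373 = -165/4216 + (-1/32172 - 1*54)/4373 = -165*1/4216 + (-1/32172 - 54)*(1/4373) = -165/4216 - 1737289/32172*1/4373 = -165/4216 - 1737289/140688156 = -7634489041/148285316424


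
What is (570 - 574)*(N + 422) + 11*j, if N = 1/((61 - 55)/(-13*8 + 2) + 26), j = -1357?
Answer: -7327283/441 ≈ -16615.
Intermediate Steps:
N = 17/441 (N = 1/(6/(-104 + 2) + 26) = 1/(6/(-102) + 26) = 1/(6*(-1/102) + 26) = 1/(-1/17 + 26) = 1/(441/17) = 17/441 ≈ 0.038549)
(570 - 574)*(N + 422) + 11*j = (570 - 574)*(17/441 + 422) + 11*(-1357) = -4*186119/441 - 14927 = -744476/441 - 14927 = -7327283/441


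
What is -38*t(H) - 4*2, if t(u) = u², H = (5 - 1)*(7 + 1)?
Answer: -38920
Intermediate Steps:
H = 32 (H = 4*8 = 32)
-38*t(H) - 4*2 = -38*32² - 4*2 = -38*1024 - 8 = -38912 - 8 = -38920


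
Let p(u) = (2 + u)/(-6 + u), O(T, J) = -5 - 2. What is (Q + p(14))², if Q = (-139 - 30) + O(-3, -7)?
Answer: 30276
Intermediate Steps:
O(T, J) = -7
p(u) = (2 + u)/(-6 + u)
Q = -176 (Q = (-139 - 30) - 7 = -169 - 7 = -176)
(Q + p(14))² = (-176 + (2 + 14)/(-6 + 14))² = (-176 + 16/8)² = (-176 + (⅛)*16)² = (-176 + 2)² = (-174)² = 30276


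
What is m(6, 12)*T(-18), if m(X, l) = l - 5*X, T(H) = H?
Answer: 324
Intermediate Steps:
m(6, 12)*T(-18) = (12 - 5*6)*(-18) = (12 - 30)*(-18) = -18*(-18) = 324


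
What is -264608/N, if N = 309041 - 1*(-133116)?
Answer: -264608/442157 ≈ -0.59845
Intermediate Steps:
N = 442157 (N = 309041 + 133116 = 442157)
-264608/N = -264608/442157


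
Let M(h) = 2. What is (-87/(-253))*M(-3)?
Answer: 174/253 ≈ 0.68775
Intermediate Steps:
(-87/(-253))*M(-3) = -87/(-253)*2 = -87*(-1/253)*2 = (87/253)*2 = 174/253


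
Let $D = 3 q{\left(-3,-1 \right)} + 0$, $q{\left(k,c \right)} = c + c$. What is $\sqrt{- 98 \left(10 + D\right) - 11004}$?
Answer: $2 i \sqrt{2849} \approx 106.75 i$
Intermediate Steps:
$q{\left(k,c \right)} = 2 c$
$D = -6$ ($D = 3 \cdot 2 \left(-1\right) + 0 = 3 \left(-2\right) + 0 = -6 + 0 = -6$)
$\sqrt{- 98 \left(10 + D\right) - 11004} = \sqrt{- 98 \left(10 - 6\right) - 11004} = \sqrt{\left(-98\right) 4 - 11004} = \sqrt{-392 - 11004} = \sqrt{-11396} = 2 i \sqrt{2849}$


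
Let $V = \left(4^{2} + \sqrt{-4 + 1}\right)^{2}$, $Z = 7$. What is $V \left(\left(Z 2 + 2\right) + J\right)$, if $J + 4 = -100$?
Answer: $-22264 - 2816 i \sqrt{3} \approx -22264.0 - 4877.5 i$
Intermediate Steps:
$J = -104$ ($J = -4 - 100 = -104$)
$V = \left(16 + i \sqrt{3}\right)^{2}$ ($V = \left(16 + \sqrt{-3}\right)^{2} = \left(16 + i \sqrt{3}\right)^{2} \approx 253.0 + 55.426 i$)
$V \left(\left(Z 2 + 2\right) + J\right) = \left(16 + i \sqrt{3}\right)^{2} \left(\left(7 \cdot 2 + 2\right) - 104\right) = \left(16 + i \sqrt{3}\right)^{2} \left(\left(14 + 2\right) - 104\right) = \left(16 + i \sqrt{3}\right)^{2} \left(16 - 104\right) = \left(16 + i \sqrt{3}\right)^{2} \left(-88\right) = - 88 \left(16 + i \sqrt{3}\right)^{2}$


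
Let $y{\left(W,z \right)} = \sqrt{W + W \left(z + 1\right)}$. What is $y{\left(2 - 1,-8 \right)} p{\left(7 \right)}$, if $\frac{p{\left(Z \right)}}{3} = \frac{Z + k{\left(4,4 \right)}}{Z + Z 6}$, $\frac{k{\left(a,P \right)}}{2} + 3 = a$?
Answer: $\frac{27 i \sqrt{6}}{49} \approx 1.3497 i$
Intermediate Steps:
$k{\left(a,P \right)} = -6 + 2 a$
$p{\left(Z \right)} = \frac{3 \left(2 + Z\right)}{7 Z}$ ($p{\left(Z \right)} = 3 \frac{Z + \left(-6 + 2 \cdot 4\right)}{Z + Z 6} = 3 \frac{Z + \left(-6 + 8\right)}{Z + 6 Z} = 3 \frac{Z + 2}{7 Z} = 3 \left(2 + Z\right) \frac{1}{7 Z} = 3 \frac{2 + Z}{7 Z} = \frac{3 \left(2 + Z\right)}{7 Z}$)
$y{\left(W,z \right)} = \sqrt{W + W \left(1 + z\right)}$
$y{\left(2 - 1,-8 \right)} p{\left(7 \right)} = \sqrt{\left(2 - 1\right) \left(2 - 8\right)} \frac{3 \left(2 + 7\right)}{7 \cdot 7} = \sqrt{1 \left(-6\right)} \frac{3}{7} \cdot \frac{1}{7} \cdot 9 = \sqrt{-6} \cdot \frac{27}{49} = i \sqrt{6} \cdot \frac{27}{49} = \frac{27 i \sqrt{6}}{49}$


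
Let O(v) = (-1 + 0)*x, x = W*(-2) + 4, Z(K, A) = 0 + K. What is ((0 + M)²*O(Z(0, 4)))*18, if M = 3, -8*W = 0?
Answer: -648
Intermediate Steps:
W = 0 (W = -⅛*0 = 0)
Z(K, A) = K
x = 4 (x = 0*(-2) + 4 = 0 + 4 = 4)
O(v) = -4 (O(v) = (-1 + 0)*4 = -1*4 = -4)
((0 + M)²*O(Z(0, 4)))*18 = ((0 + 3)²*(-4))*18 = (3²*(-4))*18 = (9*(-4))*18 = -36*18 = -648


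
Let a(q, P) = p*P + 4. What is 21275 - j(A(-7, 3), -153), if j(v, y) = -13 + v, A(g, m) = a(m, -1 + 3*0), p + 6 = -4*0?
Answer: 21278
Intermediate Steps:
p = -6 (p = -6 - 4*0 = -6 + 0 = -6)
a(q, P) = 4 - 6*P (a(q, P) = -6*P + 4 = 4 - 6*P)
A(g, m) = 10 (A(g, m) = 4 - 6*(-1 + 3*0) = 4 - 6*(-1 + 0) = 4 - 6*(-1) = 4 + 6 = 10)
21275 - j(A(-7, 3), -153) = 21275 - (-13 + 10) = 21275 - 1*(-3) = 21275 + 3 = 21278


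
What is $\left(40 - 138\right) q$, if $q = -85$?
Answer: $8330$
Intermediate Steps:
$\left(40 - 138\right) q = \left(40 - 138\right) \left(-85\right) = \left(-98\right) \left(-85\right) = 8330$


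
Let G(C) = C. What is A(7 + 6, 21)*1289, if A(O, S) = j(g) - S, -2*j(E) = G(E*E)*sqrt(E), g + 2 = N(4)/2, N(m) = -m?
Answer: -27069 - 20624*I ≈ -27069.0 - 20624.0*I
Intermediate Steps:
g = -4 (g = -2 - 1*4/2 = -2 - 4*1/2 = -2 - 2 = -4)
j(E) = -E**(5/2)/2 (j(E) = -E*E*sqrt(E)/2 = -E**2*sqrt(E)/2 = -E**(5/2)/2)
A(O, S) = -S - 16*I (A(O, S) = -16*I - S = -S - 16*I)
A(7 + 6, 21)*1289 = (-1*21 - 16*I)*1289 = (-21 - 16*I)*1289 = -27069 - 20624*I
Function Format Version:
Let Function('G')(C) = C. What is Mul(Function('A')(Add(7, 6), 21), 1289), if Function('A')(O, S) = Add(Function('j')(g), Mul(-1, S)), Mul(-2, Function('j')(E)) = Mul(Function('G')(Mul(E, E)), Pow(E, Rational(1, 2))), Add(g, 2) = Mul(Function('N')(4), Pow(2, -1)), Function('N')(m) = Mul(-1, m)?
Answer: Add(-27069, Mul(-20624, I)) ≈ Add(-27069., Mul(-20624., I))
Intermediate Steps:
g = -4 (g = Add(-2, Mul(Mul(-1, 4), Pow(2, -1))) = Add(-2, Mul(-4, Rational(1, 2))) = Add(-2, -2) = -4)
Function('j')(E) = Mul(Rational(-1, 2), Pow(E, Rational(5, 2))) (Function('j')(E) = Mul(Rational(-1, 2), Mul(Mul(E, E), Pow(E, Rational(1, 2)))) = Mul(Rational(-1, 2), Mul(Pow(E, 2), Pow(E, Rational(1, 2)))) = Mul(Rational(-1, 2), Pow(E, Rational(5, 2))))
Function('A')(O, S) = Add(Mul(-1, S), Mul(-16, I)) (Function('A')(O, S) = Add(Mul(Rational(-1, 2), Pow(-4, Rational(5, 2))), Mul(-1, S)) = Add(Mul(Rational(-1, 2), Mul(32, I)), Mul(-1, S)) = Add(Mul(-16, I), Mul(-1, S)) = Add(Mul(-1, S), Mul(-16, I)))
Mul(Function('A')(Add(7, 6), 21), 1289) = Mul(Add(Mul(-1, 21), Mul(-16, I)), 1289) = Mul(Add(-21, Mul(-16, I)), 1289) = Add(-27069, Mul(-20624, I))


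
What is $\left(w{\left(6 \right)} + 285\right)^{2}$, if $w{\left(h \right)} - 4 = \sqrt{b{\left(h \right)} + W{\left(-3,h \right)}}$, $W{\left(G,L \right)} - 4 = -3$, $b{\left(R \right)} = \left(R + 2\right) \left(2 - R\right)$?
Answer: $\left(289 + i \sqrt{31}\right)^{2} \approx 83490.0 + 3218.2 i$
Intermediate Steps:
$b{\left(R \right)} = \left(2 + R\right) \left(2 - R\right)$
$W{\left(G,L \right)} = 1$ ($W{\left(G,L \right)} = 4 - 3 = 1$)
$w{\left(h \right)} = 4 + \sqrt{5 - h^{2}}$ ($w{\left(h \right)} = 4 + \sqrt{\left(4 - h^{2}\right) + 1} = 4 + \sqrt{5 - h^{2}}$)
$\left(w{\left(6 \right)} + 285\right)^{2} = \left(\left(4 + \sqrt{5 - 6^{2}}\right) + 285\right)^{2} = \left(\left(4 + \sqrt{5 - 36}\right) + 285\right)^{2} = \left(\left(4 + \sqrt{-31}\right) + 285\right)^{2} = \left(\left(4 + i \sqrt{31}\right) + 285\right)^{2} = \left(289 + i \sqrt{31}\right)^{2}$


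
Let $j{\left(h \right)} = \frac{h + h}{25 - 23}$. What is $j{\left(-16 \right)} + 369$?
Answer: $353$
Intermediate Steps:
$j{\left(h \right)} = h$ ($j{\left(h \right)} = \frac{2 h}{2} = 2 h \frac{1}{2} = h$)
$j{\left(-16 \right)} + 369 = -16 + 369 = 353$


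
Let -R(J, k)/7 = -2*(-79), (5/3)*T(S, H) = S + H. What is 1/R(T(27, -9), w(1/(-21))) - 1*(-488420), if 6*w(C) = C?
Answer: 540192519/1106 ≈ 4.8842e+5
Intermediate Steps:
T(S, H) = 3*H/5 + 3*S/5 (T(S, H) = 3*(S + H)/5 = 3*(H + S)/5 = 3*H/5 + 3*S/5)
w(C) = C/6
R(J, k) = -1106 (R(J, k) = -(-14)*(-79) = -7*158 = -1106)
1/R(T(27, -9), w(1/(-21))) - 1*(-488420) = 1/(-1106) - 1*(-488420) = -1/1106 + 488420 = 540192519/1106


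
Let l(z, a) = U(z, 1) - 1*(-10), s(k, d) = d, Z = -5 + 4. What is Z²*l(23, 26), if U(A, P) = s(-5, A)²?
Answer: 539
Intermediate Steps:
Z = -1
U(A, P) = A²
l(z, a) = 10 + z² (l(z, a) = z² - 1*(-10) = z² + 10 = 10 + z²)
Z²*l(23, 26) = (-1)²*(10 + 23²) = 1*(10 + 529) = 1*539 = 539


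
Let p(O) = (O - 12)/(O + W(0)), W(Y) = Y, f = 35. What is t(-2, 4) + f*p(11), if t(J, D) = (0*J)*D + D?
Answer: 9/11 ≈ 0.81818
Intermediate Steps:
t(J, D) = D (t(J, D) = 0*D + D = 0 + D = D)
p(O) = (-12 + O)/O (p(O) = (O - 12)/(O + 0) = (-12 + O)/O)
t(-2, 4) + f*p(11) = 4 + 35*((-12 + 11)/11) = 4 + 35*((1/11)*(-1)) = 4 + 35*(-1/11) = 4 - 35/11 = 9/11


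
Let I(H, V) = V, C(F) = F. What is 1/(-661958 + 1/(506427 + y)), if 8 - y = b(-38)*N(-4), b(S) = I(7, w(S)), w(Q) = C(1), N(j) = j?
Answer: -506439/335241347561 ≈ -1.5107e-6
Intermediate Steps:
w(Q) = 1
b(S) = 1
y = 12 (y = 8 - (-4) = 8 - 1*(-4) = 8 + 4 = 12)
1/(-661958 + 1/(506427 + y)) = 1/(-661958 + 1/(506427 + 12)) = 1/(-661958 + 1/506439) = 1/(-335241347561/506439) = -506439/335241347561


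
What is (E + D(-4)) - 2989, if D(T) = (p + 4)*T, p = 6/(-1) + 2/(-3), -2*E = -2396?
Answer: -5341/3 ≈ -1780.3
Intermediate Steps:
E = 1198 (E = -½*(-2396) = 1198)
p = -20/3 (p = 6*(-1) + 2*(-⅓) = -6 - ⅔ = -20/3 ≈ -6.6667)
D(T) = -8*T/3 (D(T) = (-20/3 + 4)*T = -8*T/3)
(E + D(-4)) - 2989 = (1198 - 8/3*(-4)) - 2989 = (1198 + 32/3) - 2989 = 3626/3 - 2989 = -5341/3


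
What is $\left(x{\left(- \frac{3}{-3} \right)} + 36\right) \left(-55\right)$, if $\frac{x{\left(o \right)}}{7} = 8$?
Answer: $-5060$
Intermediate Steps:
$x{\left(o \right)} = 56$ ($x{\left(o \right)} = 7 \cdot 8 = 56$)
$\left(x{\left(- \frac{3}{-3} \right)} + 36\right) \left(-55\right) = \left(56 + 36\right) \left(-55\right) = 92 \left(-55\right) = -5060$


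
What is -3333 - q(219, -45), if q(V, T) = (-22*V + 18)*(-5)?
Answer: -27333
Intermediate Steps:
q(V, T) = -90 + 110*V (q(V, T) = (18 - 22*V)*(-5) = -90 + 110*V)
-3333 - q(219, -45) = -3333 - (-90 + 110*219) = -3333 - (-90 + 24090) = -3333 - 1*24000 = -3333 - 24000 = -27333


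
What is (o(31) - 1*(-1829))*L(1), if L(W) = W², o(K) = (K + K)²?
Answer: 5673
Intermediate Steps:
o(K) = 4*K² (o(K) = (2*K)² = 4*K²)
(o(31) - 1*(-1829))*L(1) = (4*31² - 1*(-1829))*1² = (4*961 + 1829)*1 = (3844 + 1829)*1 = 5673*1 = 5673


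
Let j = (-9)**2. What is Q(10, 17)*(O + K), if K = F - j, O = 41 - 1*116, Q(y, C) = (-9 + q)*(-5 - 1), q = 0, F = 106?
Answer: -2700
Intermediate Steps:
j = 81
Q(y, C) = 54 (Q(y, C) = (-9 + 0)*(-5 - 1) = -9*(-6) = 54)
O = -75 (O = 41 - 116 = -75)
K = 25 (K = 106 - 1*81 = 106 - 81 = 25)
Q(10, 17)*(O + K) = 54*(-75 + 25) = 54*(-50) = -2700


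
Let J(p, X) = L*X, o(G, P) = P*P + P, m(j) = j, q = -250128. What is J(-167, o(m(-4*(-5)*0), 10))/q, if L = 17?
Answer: -935/125064 ≈ -0.0074762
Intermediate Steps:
o(G, P) = P + P**2 (o(G, P) = P**2 + P = P + P**2)
J(p, X) = 17*X
J(-167, o(m(-4*(-5)*0), 10))/q = (17*(10*(1 + 10)))/(-250128) = (17*(10*11))*(-1/250128) = (17*110)*(-1/250128) = 1870*(-1/250128) = -935/125064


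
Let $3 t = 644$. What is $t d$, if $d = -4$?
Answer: $- \frac{2576}{3} \approx -858.67$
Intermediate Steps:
$t = \frac{644}{3}$ ($t = \frac{1}{3} \cdot 644 = \frac{644}{3} \approx 214.67$)
$t d = \frac{644}{3} \left(-4\right) = - \frac{2576}{3}$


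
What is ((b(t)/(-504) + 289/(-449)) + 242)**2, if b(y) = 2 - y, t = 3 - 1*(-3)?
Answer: 186457468333249/3200617476 ≈ 58257.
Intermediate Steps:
t = 6 (t = 3 + 3 = 6)
((b(t)/(-504) + 289/(-449)) + 242)**2 = (((2 - 1*6)/(-504) + 289/(-449)) + 242)**2 = (((2 - 6)*(-1/504) + 289*(-1/449)) + 242)**2 = ((-4*(-1/504) - 289/449) + 242)**2 = ((1/126 - 289/449) + 242)**2 = (-35965/56574 + 242)**2 = (13654943/56574)**2 = 186457468333249/3200617476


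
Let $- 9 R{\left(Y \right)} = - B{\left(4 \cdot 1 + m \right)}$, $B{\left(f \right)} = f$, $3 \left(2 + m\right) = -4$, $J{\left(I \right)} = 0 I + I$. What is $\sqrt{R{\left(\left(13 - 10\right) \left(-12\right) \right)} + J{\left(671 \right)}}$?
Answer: $\frac{\sqrt{54357}}{9} \approx 25.905$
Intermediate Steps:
$J{\left(I \right)} = I$ ($J{\left(I \right)} = 0 + I = I$)
$m = - \frac{10}{3}$ ($m = -2 + \frac{1}{3} \left(-4\right) = -2 - \frac{4}{3} = - \frac{10}{3} \approx -3.3333$)
$R{\left(Y \right)} = \frac{2}{27}$ ($R{\left(Y \right)} = - \frac{\left(-1\right) \left(4 \cdot 1 - \frac{10}{3}\right)}{9} = - \frac{\left(-1\right) \left(4 - \frac{10}{3}\right)}{9} = - \frac{\left(-1\right) \frac{2}{3}}{9} = \left(- \frac{1}{9}\right) \left(- \frac{2}{3}\right) = \frac{2}{27}$)
$\sqrt{R{\left(\left(13 - 10\right) \left(-12\right) \right)} + J{\left(671 \right)}} = \sqrt{\frac{2}{27} + 671} = \sqrt{\frac{18119}{27}} = \frac{\sqrt{54357}}{9}$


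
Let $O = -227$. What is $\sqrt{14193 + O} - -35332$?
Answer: $35332 + \sqrt{13966} \approx 35450.0$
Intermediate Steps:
$\sqrt{14193 + O} - -35332 = \sqrt{14193 - 227} - -35332 = \sqrt{13966} + 35332 = 35332 + \sqrt{13966}$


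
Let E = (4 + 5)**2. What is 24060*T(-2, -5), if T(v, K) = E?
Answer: 1948860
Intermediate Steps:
E = 81 (E = 9**2 = 81)
T(v, K) = 81
24060*T(-2, -5) = 24060*81 = 1948860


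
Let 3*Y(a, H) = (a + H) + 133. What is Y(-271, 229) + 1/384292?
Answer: 34970575/1152876 ≈ 30.333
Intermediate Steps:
Y(a, H) = 133/3 + H/3 + a/3 (Y(a, H) = ((a + H) + 133)/3 = ((H + a) + 133)/3 = (133 + H + a)/3 = 133/3 + H/3 + a/3)
Y(-271, 229) + 1/384292 = (133/3 + (⅓)*229 + (⅓)*(-271)) + 1/384292 = (133/3 + 229/3 - 271/3) + 1/384292 = 91/3 + 1/384292 = 34970575/1152876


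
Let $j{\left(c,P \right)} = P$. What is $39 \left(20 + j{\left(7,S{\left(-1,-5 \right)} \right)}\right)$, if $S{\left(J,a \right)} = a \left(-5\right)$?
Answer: $1755$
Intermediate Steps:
$S{\left(J,a \right)} = - 5 a$
$39 \left(20 + j{\left(7,S{\left(-1,-5 \right)} \right)}\right) = 39 \left(20 - -25\right) = 39 \left(20 + 25\right) = 39 \cdot 45 = 1755$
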